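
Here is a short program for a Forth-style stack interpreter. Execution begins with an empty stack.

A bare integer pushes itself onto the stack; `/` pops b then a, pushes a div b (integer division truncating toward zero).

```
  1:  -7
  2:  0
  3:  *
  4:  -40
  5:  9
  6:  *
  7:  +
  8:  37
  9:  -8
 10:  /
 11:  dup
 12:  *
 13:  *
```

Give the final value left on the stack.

-7   [-7]
0    [-7, 0]
*    [0]
-40  [0, -40]
9    [0, -40, 9]
*    [0, -360]
+    [-360]
37   [-360, 37]
-8   [-360, 37, -8]
/    [-360, -4]
dup  [-360, -4, -4]
*    [-360, 16]
*    [-5760]

-5760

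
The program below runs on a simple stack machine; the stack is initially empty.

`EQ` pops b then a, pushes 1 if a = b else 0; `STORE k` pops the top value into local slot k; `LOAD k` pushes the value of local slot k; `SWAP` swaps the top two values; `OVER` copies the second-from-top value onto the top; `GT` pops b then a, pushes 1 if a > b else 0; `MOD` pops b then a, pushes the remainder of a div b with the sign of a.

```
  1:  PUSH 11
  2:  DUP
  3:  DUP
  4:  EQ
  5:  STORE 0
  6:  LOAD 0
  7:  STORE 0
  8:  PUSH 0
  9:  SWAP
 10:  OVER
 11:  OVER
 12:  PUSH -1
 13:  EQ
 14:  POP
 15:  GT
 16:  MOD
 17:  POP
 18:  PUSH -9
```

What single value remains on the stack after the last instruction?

PUSH 11 → 11
DUP     → 11 11
DUP     → 11 11 11
EQ      → 11 1
STORE 0 → 11
LOAD 0  → 11 1
STORE 0 → 11
PUSH 0  → 11 0
SWAP    → 0 11
OVER    → 0 11 0
OVER    → 0 11 0 11
PUSH -1 → 0 11 0 11 -1
EQ      → 0 11 0 0
POP     → 0 11 0
GT      → 0 1
MOD     → 0
POP     → (empty)
PUSH -9 → -9

-9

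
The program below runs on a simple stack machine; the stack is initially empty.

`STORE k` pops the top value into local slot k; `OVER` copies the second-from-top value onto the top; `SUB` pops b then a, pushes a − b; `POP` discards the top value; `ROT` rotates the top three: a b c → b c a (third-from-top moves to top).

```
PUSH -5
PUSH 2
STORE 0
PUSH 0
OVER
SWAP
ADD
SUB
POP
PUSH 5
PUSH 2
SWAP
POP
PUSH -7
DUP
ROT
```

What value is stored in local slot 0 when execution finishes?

2

PUSH -5 -> [-5]
PUSH 2  -> [-5, 2]
STORE 0 -> [-5]
PUSH 0  -> [-5, 0]
OVER    -> [-5, 0, -5]
SWAP    -> [-5, -5, 0]
ADD     -> [-5, -5]
SUB     -> [0]
POP     -> []
PUSH 5  -> [5]
PUSH 2  -> [5, 2]
SWAP    -> [2, 5]
POP     -> [2]
PUSH -7 -> [2, -7]
DUP     -> [2, -7, -7]
ROT     -> [-7, -7, 2]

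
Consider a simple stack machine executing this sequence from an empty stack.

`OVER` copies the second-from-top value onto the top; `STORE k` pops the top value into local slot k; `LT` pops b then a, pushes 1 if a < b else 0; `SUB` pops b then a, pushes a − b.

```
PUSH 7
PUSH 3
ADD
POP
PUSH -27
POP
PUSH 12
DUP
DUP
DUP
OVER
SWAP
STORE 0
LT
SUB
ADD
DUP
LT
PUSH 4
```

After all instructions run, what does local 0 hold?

PUSH 7   : 7
PUSH 3   : 7 3
ADD      : 10
POP      : (empty)
PUSH -27 : -27
POP      : (empty)
PUSH 12  : 12
DUP      : 12 12
DUP      : 12 12 12
DUP      : 12 12 12 12
OVER     : 12 12 12 12 12
SWAP     : 12 12 12 12 12
STORE 0  : 12 12 12 12
LT       : 12 12 0
SUB      : 12 12
ADD      : 24
DUP      : 24 24
LT       : 0
PUSH 4   : 0 4

12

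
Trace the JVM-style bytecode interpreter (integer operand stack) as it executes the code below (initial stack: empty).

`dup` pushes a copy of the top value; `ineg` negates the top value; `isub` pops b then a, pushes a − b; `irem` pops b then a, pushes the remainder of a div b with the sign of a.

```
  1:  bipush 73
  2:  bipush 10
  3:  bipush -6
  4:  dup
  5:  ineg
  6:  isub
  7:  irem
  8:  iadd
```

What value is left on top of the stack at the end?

83

bipush 73 : 73
bipush 10 : 73 10
bipush -6 : 73 10 -6
dup       : 73 10 -6 -6
ineg      : 73 10 -6 6
isub      : 73 10 -12
irem      : 73 10
iadd      : 83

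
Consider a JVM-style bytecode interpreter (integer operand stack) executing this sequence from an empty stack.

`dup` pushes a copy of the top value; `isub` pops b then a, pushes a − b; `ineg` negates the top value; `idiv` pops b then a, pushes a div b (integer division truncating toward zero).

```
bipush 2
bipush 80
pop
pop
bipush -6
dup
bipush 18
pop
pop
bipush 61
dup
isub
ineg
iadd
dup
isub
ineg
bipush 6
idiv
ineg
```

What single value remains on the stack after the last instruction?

0

bipush 2  -> 2
bipush 80 -> 2 80
pop       -> 2
pop       -> (empty)
bipush -6 -> -6
dup       -> -6 -6
bipush 18 -> -6 -6 18
pop       -> -6 -6
pop       -> -6
bipush 61 -> -6 61
dup       -> -6 61 61
isub      -> -6 0
ineg      -> -6 0
iadd      -> -6
dup       -> -6 -6
isub      -> 0
ineg      -> 0
bipush 6  -> 0 6
idiv      -> 0
ineg      -> 0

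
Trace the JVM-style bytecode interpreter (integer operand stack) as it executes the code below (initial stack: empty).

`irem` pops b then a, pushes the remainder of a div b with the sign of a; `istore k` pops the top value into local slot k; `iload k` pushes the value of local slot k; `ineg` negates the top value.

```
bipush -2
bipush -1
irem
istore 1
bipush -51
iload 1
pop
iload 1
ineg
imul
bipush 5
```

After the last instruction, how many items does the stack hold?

2

bipush -2  : -2
bipush -1  : -2 -1
irem       : 0
istore 1   : (empty)
bipush -51 : -51
iload 1    : -51 0
pop        : -51
iload 1    : -51 0
ineg       : -51 0
imul       : 0
bipush 5   : 0 5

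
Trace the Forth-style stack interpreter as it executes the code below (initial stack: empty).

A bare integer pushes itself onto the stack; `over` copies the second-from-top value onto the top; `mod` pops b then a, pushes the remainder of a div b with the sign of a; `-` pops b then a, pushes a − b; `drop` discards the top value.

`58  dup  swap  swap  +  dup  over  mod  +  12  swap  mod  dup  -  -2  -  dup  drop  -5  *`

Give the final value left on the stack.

-10

58   → [58]
dup  → [58, 58]
swap → [58, 58]
swap → [58, 58]
+    → [116]
dup  → [116, 116]
over → [116, 116, 116]
mod  → [116, 0]
+    → [116]
12   → [116, 12]
swap → [12, 116]
mod  → [12]
dup  → [12, 12]
-    → [0]
-2   → [0, -2]
-    → [2]
dup  → [2, 2]
drop → [2]
-5   → [2, -5]
*    → [-10]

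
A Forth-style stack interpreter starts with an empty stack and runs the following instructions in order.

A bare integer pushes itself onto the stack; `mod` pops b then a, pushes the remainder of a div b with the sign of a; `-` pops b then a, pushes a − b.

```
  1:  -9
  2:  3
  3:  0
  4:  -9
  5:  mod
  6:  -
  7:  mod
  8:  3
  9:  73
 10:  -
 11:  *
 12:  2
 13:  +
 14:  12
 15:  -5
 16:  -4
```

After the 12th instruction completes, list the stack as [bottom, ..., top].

-9  -> [-9]
3   -> [-9, 3]
0   -> [-9, 3, 0]
-9  -> [-9, 3, 0, -9]
mod -> [-9, 3, 0]
-   -> [-9, 3]
mod -> [0]
3   -> [0, 3]
73  -> [0, 3, 73]
-   -> [0, -70]
*   -> [0]
2   -> [0, 2]

[0, 2]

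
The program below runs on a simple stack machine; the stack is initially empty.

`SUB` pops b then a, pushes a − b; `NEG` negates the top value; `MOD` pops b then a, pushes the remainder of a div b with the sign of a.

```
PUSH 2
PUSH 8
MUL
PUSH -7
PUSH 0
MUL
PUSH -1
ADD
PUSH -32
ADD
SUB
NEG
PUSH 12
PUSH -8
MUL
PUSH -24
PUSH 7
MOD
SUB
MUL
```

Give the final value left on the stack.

4557

PUSH 2   → [2]
PUSH 8   → [2, 8]
MUL      → [16]
PUSH -7  → [16, -7]
PUSH 0   → [16, -7, 0]
MUL      → [16, 0]
PUSH -1  → [16, 0, -1]
ADD      → [16, -1]
PUSH -32 → [16, -1, -32]
ADD      → [16, -33]
SUB      → [49]
NEG      → [-49]
PUSH 12  → [-49, 12]
PUSH -8  → [-49, 12, -8]
MUL      → [-49, -96]
PUSH -24 → [-49, -96, -24]
PUSH 7   → [-49, -96, -24, 7]
MOD      → [-49, -96, -3]
SUB      → [-49, -93]
MUL      → [4557]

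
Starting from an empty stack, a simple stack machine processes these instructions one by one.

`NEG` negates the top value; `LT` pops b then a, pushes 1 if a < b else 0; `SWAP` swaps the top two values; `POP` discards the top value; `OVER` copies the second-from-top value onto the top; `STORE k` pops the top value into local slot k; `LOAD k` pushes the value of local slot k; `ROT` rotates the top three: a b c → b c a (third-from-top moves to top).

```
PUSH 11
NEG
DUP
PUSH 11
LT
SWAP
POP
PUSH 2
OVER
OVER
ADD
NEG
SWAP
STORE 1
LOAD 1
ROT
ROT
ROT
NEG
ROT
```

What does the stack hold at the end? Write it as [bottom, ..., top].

[-3, -2, 1]

PUSH 11 : 11
NEG     : -11
DUP     : -11 -11
PUSH 11 : -11 -11 11
LT      : -11 1
SWAP    : 1 -11
POP     : 1
PUSH 2  : 1 2
OVER    : 1 2 1
OVER    : 1 2 1 2
ADD     : 1 2 3
NEG     : 1 2 -3
SWAP    : 1 -3 2
STORE 1 : 1 -3
LOAD 1  : 1 -3 2
ROT     : -3 2 1
ROT     : 2 1 -3
ROT     : 1 -3 2
NEG     : 1 -3 -2
ROT     : -3 -2 1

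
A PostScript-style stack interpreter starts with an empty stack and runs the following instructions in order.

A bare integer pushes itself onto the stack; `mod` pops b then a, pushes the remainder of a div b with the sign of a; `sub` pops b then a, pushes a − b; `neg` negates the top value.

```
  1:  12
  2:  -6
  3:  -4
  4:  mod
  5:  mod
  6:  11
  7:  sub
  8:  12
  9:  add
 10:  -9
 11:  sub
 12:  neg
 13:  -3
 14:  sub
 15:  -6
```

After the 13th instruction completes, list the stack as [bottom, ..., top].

12  -> [12]
-6  -> [12, -6]
-4  -> [12, -6, -4]
mod -> [12, -2]
mod -> [0]
11  -> [0, 11]
sub -> [-11]
12  -> [-11, 12]
add -> [1]
-9  -> [1, -9]
sub -> [10]
neg -> [-10]
-3  -> [-10, -3]

[-10, -3]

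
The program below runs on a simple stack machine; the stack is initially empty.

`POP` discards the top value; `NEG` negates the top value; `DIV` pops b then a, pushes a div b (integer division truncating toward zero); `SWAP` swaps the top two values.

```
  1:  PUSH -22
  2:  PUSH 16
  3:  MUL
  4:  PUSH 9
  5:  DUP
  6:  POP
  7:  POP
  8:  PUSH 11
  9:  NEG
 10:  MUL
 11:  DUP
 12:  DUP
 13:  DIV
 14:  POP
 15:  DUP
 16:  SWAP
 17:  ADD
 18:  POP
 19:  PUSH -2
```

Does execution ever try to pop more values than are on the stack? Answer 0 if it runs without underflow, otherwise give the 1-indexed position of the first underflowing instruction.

PUSH -22 -> -22
PUSH 16  -> -22 16
MUL      -> -352
PUSH 9   -> -352 9
DUP      -> -352 9 9
POP      -> -352 9
POP      -> -352
PUSH 11  -> -352 11
NEG      -> -352 -11
MUL      -> 3872
DUP      -> 3872 3872
DUP      -> 3872 3872 3872
DIV      -> 3872 1
POP      -> 3872
DUP      -> 3872 3872
SWAP     -> 3872 3872
ADD      -> 7744
POP      -> (empty)
PUSH -2  -> -2

0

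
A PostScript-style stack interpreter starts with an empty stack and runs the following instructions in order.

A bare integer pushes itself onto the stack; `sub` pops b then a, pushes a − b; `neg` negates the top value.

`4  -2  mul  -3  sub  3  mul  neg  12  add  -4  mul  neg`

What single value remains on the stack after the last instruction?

108

4   -> [4]
-2  -> [4, -2]
mul -> [-8]
-3  -> [-8, -3]
sub -> [-5]
3   -> [-5, 3]
mul -> [-15]
neg -> [15]
12  -> [15, 12]
add -> [27]
-4  -> [27, -4]
mul -> [-108]
neg -> [108]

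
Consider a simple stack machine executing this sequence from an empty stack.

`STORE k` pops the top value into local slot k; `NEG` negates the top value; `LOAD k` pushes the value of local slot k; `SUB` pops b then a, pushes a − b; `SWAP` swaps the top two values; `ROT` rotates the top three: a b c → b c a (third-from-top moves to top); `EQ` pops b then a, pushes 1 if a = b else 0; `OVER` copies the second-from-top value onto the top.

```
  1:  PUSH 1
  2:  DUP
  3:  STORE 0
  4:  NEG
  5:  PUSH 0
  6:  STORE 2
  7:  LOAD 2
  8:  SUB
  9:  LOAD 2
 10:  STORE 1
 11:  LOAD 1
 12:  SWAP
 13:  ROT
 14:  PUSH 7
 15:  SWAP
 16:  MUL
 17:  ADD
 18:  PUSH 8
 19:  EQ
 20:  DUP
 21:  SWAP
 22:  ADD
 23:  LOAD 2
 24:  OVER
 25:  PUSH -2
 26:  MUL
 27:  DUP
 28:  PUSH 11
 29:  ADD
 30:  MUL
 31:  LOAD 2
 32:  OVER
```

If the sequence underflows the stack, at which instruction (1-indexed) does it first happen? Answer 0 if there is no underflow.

13

PUSH 1  -> [1]
DUP     -> [1, 1]
STORE 0 -> [1]
NEG     -> [-1]
PUSH 0  -> [-1, 0]
STORE 2 -> [-1]
LOAD 2  -> [-1, 0]
SUB     -> [-1]
LOAD 2  -> [-1, 0]
STORE 1 -> [-1]
LOAD 1  -> [-1, 0]
SWAP    -> [0, -1]
ROT  — needs 3 operands, stack has 2 → underflow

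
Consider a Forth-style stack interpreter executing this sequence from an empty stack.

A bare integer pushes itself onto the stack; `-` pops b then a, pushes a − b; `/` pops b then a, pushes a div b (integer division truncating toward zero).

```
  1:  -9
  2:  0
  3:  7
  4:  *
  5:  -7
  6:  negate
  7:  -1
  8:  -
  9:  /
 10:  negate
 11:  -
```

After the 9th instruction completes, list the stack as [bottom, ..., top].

[-9, 0]

-9      [-9]
0       [-9, 0]
7       [-9, 0, 7]
*       [-9, 0]
-7      [-9, 0, -7]
negate  [-9, 0, 7]
-1      [-9, 0, 7, -1]
-       [-9, 0, 8]
/       [-9, 0]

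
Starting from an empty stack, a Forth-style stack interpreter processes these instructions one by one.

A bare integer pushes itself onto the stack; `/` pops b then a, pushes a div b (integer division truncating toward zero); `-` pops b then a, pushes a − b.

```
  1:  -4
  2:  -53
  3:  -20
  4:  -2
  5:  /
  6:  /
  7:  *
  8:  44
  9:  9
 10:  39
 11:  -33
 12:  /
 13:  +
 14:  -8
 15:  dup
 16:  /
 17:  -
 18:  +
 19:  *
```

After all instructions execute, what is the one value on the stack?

1020

-4  : [-4]
-53 : [-4, -53]
-20 : [-4, -53, -20]
-2  : [-4, -53, -20, -2]
/   : [-4, -53, 10]
/   : [-4, -5]
*   : [20]
44  : [20, 44]
9   : [20, 44, 9]
39  : [20, 44, 9, 39]
-33 : [20, 44, 9, 39, -33]
/   : [20, 44, 9, -1]
+   : [20, 44, 8]
-8  : [20, 44, 8, -8]
dup : [20, 44, 8, -8, -8]
/   : [20, 44, 8, 1]
-   : [20, 44, 7]
+   : [20, 51]
*   : [1020]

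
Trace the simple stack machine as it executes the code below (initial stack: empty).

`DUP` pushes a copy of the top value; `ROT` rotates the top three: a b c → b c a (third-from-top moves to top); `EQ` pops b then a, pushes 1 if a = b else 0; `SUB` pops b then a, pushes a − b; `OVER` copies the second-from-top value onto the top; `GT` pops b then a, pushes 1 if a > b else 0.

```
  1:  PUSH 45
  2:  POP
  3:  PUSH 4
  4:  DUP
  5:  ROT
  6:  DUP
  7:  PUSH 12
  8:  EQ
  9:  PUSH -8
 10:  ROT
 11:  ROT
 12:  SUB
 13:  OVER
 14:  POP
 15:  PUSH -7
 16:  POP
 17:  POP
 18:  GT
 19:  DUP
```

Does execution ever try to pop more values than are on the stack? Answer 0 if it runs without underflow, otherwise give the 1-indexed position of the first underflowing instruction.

5

PUSH 45 → 45
POP     → (empty)
PUSH 4  → 4
DUP     → 4 4
ROT  — needs 3 operands, stack has 2 → underflow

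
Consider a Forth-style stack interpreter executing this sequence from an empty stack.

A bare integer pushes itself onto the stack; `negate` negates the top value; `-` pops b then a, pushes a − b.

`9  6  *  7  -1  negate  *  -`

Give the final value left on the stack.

47

9      : 9
6      : 9 6
*      : 54
7      : 54 7
-1     : 54 7 -1
negate : 54 7 1
*      : 54 7
-      : 47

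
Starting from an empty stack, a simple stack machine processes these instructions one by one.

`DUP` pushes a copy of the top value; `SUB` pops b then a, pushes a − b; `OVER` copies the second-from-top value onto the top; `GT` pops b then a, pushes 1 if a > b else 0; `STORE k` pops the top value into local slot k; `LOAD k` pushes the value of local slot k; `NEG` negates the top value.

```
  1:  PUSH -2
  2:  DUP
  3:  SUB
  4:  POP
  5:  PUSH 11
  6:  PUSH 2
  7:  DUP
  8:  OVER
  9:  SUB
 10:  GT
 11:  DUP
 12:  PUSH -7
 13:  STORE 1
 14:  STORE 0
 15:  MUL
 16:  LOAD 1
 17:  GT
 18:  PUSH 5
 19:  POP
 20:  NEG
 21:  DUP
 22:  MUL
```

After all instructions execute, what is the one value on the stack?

PUSH -2 -> -2
DUP     -> -2 -2
SUB     -> 0
POP     -> (empty)
PUSH 11 -> 11
PUSH 2  -> 11 2
DUP     -> 11 2 2
OVER    -> 11 2 2 2
SUB     -> 11 2 0
GT      -> 11 1
DUP     -> 11 1 1
PUSH -7 -> 11 1 1 -7
STORE 1 -> 11 1 1
STORE 0 -> 11 1
MUL     -> 11
LOAD 1  -> 11 -7
GT      -> 1
PUSH 5  -> 1 5
POP     -> 1
NEG     -> -1
DUP     -> -1 -1
MUL     -> 1

1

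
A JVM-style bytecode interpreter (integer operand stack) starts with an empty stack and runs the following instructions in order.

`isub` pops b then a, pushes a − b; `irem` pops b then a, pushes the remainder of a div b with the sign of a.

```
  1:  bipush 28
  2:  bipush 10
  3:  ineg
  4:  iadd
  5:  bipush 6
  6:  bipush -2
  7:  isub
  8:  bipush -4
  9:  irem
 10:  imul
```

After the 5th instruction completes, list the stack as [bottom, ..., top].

bipush 28 -> [28]
bipush 10 -> [28, 10]
ineg      -> [28, -10]
iadd      -> [18]
bipush 6  -> [18, 6]

[18, 6]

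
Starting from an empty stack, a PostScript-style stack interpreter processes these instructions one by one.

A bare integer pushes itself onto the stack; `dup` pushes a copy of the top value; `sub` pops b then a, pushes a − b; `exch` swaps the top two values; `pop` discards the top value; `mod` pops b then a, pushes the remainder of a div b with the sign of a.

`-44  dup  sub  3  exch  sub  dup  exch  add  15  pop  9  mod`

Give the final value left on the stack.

6

-44  -> [-44]
dup  -> [-44, -44]
sub  -> [0]
3    -> [0, 3]
exch -> [3, 0]
sub  -> [3]
dup  -> [3, 3]
exch -> [3, 3]
add  -> [6]
15   -> [6, 15]
pop  -> [6]
9    -> [6, 9]
mod  -> [6]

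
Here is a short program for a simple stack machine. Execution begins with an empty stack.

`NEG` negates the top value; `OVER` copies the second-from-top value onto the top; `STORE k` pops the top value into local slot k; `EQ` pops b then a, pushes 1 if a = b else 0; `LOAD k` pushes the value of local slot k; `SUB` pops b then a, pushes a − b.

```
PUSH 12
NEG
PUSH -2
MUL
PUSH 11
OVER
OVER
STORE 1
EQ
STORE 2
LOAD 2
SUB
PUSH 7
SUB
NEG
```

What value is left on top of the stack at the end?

PUSH 12 : 12
NEG     : -12
PUSH -2 : -12 -2
MUL     : 24
PUSH 11 : 24 11
OVER    : 24 11 24
OVER    : 24 11 24 11
STORE 1 : 24 11 24
EQ      : 24 0
STORE 2 : 24
LOAD 2  : 24 0
SUB     : 24
PUSH 7  : 24 7
SUB     : 17
NEG     : -17

-17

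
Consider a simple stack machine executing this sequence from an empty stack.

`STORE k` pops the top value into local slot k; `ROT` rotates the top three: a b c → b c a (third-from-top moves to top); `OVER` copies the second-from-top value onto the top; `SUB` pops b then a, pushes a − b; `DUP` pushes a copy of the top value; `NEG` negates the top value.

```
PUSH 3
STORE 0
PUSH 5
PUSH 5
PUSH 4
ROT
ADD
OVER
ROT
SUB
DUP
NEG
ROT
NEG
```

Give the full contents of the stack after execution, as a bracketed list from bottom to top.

PUSH 3  : [3]
STORE 0 : []
PUSH 5  : [5]
PUSH 5  : [5, 5]
PUSH 4  : [5, 5, 4]
ROT     : [5, 4, 5]
ADD     : [5, 9]
OVER    : [5, 9, 5]
ROT     : [9, 5, 5]
SUB     : [9, 0]
DUP     : [9, 0, 0]
NEG     : [9, 0, 0]
ROT     : [0, 0, 9]
NEG     : [0, 0, -9]

[0, 0, -9]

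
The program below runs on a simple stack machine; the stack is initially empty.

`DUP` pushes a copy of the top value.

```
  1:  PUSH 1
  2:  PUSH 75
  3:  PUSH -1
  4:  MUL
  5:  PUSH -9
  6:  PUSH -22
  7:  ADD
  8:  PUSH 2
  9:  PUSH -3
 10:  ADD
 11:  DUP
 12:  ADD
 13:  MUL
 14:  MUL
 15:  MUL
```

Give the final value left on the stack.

-4650

PUSH 1   -> [1]
PUSH 75  -> [1, 75]
PUSH -1  -> [1, 75, -1]
MUL      -> [1, -75]
PUSH -9  -> [1, -75, -9]
PUSH -22 -> [1, -75, -9, -22]
ADD      -> [1, -75, -31]
PUSH 2   -> [1, -75, -31, 2]
PUSH -3  -> [1, -75, -31, 2, -3]
ADD      -> [1, -75, -31, -1]
DUP      -> [1, -75, -31, -1, -1]
ADD      -> [1, -75, -31, -2]
MUL      -> [1, -75, 62]
MUL      -> [1, -4650]
MUL      -> [-4650]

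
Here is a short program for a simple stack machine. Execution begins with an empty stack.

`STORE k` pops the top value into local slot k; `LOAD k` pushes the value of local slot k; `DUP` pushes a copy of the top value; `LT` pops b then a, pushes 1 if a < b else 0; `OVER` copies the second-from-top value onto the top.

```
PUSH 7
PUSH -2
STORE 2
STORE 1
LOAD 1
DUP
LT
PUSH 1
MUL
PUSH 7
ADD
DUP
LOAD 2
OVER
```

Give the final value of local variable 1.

7

PUSH 7   7
PUSH -2  7 -2
STORE 2  7
STORE 1  (empty)
LOAD 1   7
DUP      7 7
LT       0
PUSH 1   0 1
MUL      0
PUSH 7   0 7
ADD      7
DUP      7 7
LOAD 2   7 7 -2
OVER     7 7 -2 7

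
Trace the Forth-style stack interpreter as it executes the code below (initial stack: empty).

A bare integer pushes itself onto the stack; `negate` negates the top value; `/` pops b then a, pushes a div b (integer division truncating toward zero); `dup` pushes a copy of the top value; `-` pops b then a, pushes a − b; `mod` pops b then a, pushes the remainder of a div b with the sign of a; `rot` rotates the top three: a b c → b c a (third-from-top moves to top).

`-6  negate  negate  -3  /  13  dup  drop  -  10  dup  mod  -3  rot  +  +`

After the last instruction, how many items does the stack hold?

1

-6     -> -6
negate -> 6
negate -> -6
-3     -> -6 -3
/      -> 2
13     -> 2 13
dup    -> 2 13 13
drop   -> 2 13
-      -> -11
10     -> -11 10
dup    -> -11 10 10
mod    -> -11 0
-3     -> -11 0 -3
rot    -> 0 -3 -11
+      -> 0 -14
+      -> -14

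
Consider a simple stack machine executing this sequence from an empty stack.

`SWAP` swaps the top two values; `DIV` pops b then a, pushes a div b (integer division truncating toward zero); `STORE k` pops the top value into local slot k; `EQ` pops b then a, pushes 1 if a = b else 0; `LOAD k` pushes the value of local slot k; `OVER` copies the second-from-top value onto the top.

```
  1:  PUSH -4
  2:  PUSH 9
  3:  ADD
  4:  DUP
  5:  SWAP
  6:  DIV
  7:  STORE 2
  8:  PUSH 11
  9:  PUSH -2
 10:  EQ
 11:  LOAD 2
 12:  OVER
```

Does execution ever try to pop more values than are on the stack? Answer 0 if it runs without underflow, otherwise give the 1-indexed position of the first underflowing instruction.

PUSH -4 → [-4]
PUSH 9  → [-4, 9]
ADD     → [5]
DUP     → [5, 5]
SWAP    → [5, 5]
DIV     → [1]
STORE 2 → []
PUSH 11 → [11]
PUSH -2 → [11, -2]
EQ      → [0]
LOAD 2  → [0, 1]
OVER    → [0, 1, 0]

0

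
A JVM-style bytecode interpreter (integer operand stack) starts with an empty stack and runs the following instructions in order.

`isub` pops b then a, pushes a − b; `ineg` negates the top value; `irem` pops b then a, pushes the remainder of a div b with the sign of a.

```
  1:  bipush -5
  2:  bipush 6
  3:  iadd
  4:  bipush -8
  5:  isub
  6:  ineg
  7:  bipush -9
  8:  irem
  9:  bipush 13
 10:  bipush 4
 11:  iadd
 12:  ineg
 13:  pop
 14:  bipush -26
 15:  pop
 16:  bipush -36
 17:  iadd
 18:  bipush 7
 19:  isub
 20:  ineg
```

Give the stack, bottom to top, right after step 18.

[-36, 7]

bipush -5   [-5]
bipush 6    [-5, 6]
iadd        [1]
bipush -8   [1, -8]
isub        [9]
ineg        [-9]
bipush -9   [-9, -9]
irem        [0]
bipush 13   [0, 13]
bipush 4    [0, 13, 4]
iadd        [0, 17]
ineg        [0, -17]
pop         [0]
bipush -26  [0, -26]
pop         [0]
bipush -36  [0, -36]
iadd        [-36]
bipush 7    [-36, 7]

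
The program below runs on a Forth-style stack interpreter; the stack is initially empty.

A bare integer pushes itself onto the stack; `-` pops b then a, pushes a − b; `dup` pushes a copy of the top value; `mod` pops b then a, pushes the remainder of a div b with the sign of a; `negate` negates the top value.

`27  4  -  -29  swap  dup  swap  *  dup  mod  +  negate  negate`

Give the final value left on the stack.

-29

27      [27]
4       [27, 4]
-       [23]
-29     [23, -29]
swap    [-29, 23]
dup     [-29, 23, 23]
swap    [-29, 23, 23]
*       [-29, 529]
dup     [-29, 529, 529]
mod     [-29, 0]
+       [-29]
negate  [29]
negate  [-29]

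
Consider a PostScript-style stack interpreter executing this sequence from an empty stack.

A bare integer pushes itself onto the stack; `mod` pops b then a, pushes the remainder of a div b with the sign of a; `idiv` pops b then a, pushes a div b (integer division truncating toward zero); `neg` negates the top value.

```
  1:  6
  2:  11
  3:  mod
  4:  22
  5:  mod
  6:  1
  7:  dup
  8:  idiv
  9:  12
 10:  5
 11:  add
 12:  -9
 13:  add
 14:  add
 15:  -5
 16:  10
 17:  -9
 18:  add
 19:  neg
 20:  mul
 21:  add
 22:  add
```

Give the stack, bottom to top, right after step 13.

6    : 6
11   : 6 11
mod  : 6
22   : 6 22
mod  : 6
1    : 6 1
dup  : 6 1 1
idiv : 6 1
12   : 6 1 12
5    : 6 1 12 5
add  : 6 1 17
-9   : 6 1 17 -9
add  : 6 1 8

[6, 1, 8]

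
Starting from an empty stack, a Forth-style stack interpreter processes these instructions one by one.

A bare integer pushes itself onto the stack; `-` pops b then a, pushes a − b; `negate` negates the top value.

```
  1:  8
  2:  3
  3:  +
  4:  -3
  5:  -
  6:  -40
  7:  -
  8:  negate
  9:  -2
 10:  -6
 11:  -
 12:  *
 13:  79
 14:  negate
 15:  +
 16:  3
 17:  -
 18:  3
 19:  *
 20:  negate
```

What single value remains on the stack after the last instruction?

8       8
3       8 3
+       11
-3      11 -3
-       14
-40     14 -40
-       54
negate  -54
-2      -54 -2
-6      -54 -2 -6
-       -54 4
*       -216
79      -216 79
negate  -216 -79
+       -295
3       -295 3
-       -298
3       -298 3
*       -894
negate  894

894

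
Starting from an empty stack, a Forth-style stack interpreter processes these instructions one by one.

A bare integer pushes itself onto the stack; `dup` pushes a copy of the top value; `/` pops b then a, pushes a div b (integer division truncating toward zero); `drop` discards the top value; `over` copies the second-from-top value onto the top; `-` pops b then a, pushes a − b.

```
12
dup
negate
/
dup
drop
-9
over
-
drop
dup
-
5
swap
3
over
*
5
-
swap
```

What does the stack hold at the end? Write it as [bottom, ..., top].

12      [12]
dup     [12, 12]
negate  [12, -12]
/       [-1]
dup     [-1, -1]
drop    [-1]
-9      [-1, -9]
over    [-1, -9, -1]
-       [-1, -8]
drop    [-1]
dup     [-1, -1]
-       [0]
5       [0, 5]
swap    [5, 0]
3       [5, 0, 3]
over    [5, 0, 3, 0]
*       [5, 0, 0]
5       [5, 0, 0, 5]
-       [5, 0, -5]
swap    [5, -5, 0]

[5, -5, 0]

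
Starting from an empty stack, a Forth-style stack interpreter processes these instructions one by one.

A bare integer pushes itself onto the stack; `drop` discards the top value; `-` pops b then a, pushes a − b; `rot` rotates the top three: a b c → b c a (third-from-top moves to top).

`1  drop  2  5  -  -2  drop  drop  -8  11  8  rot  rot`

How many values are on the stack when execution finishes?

3

1    -> [1]
drop -> []
2    -> [2]
5    -> [2, 5]
-    -> [-3]
-2   -> [-3, -2]
drop -> [-3]
drop -> []
-8   -> [-8]
11   -> [-8, 11]
8    -> [-8, 11, 8]
rot  -> [11, 8, -8]
rot  -> [8, -8, 11]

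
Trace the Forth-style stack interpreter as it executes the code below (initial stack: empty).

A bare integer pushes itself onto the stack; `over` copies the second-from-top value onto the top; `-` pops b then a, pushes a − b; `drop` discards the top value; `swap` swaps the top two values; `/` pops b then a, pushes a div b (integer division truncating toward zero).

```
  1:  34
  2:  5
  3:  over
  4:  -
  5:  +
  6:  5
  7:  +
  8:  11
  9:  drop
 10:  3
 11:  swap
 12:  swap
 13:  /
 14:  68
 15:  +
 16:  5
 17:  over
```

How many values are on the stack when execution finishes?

3

34   → [34]
5    → [34, 5]
over → [34, 5, 34]
-    → [34, -29]
+    → [5]
5    → [5, 5]
+    → [10]
11   → [10, 11]
drop → [10]
3    → [10, 3]
swap → [3, 10]
swap → [10, 3]
/    → [3]
68   → [3, 68]
+    → [71]
5    → [71, 5]
over → [71, 5, 71]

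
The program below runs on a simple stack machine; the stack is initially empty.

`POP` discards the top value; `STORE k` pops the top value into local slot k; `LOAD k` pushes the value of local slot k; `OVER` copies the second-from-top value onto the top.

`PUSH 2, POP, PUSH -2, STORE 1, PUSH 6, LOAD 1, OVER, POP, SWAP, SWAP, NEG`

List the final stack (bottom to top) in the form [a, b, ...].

PUSH 2  : [2]
POP     : []
PUSH -2 : [-2]
STORE 1 : []
PUSH 6  : [6]
LOAD 1  : [6, -2]
OVER    : [6, -2, 6]
POP     : [6, -2]
SWAP    : [-2, 6]
SWAP    : [6, -2]
NEG     : [6, 2]

[6, 2]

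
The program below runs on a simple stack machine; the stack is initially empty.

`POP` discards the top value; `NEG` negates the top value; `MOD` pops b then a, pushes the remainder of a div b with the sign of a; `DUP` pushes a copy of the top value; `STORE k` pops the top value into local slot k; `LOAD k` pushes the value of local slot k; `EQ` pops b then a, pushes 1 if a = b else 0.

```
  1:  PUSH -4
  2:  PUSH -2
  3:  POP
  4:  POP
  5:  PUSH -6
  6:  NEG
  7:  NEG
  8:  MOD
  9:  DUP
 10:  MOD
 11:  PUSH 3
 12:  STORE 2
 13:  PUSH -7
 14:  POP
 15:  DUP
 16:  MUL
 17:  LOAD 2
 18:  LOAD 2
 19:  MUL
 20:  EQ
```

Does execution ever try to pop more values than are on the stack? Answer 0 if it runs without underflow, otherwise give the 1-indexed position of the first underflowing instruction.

PUSH -4 : -4
PUSH -2 : -4 -2
POP     : -4
POP     : (empty)
PUSH -6 : -6
NEG     : 6
NEG     : -6
MOD  — needs 2 operands, stack has 1 → underflow

8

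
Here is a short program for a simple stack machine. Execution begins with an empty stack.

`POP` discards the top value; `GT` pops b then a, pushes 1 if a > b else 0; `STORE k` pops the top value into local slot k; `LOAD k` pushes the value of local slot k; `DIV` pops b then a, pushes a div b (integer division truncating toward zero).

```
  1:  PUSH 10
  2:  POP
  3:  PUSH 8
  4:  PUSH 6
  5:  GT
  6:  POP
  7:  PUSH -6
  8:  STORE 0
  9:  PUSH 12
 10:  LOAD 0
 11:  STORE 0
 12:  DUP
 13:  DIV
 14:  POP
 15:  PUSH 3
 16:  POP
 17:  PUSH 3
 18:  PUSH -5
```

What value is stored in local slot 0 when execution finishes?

-6

PUSH 10 → [10]
POP     → []
PUSH 8  → [8]
PUSH 6  → [8, 6]
GT      → [1]
POP     → []
PUSH -6 → [-6]
STORE 0 → []
PUSH 12 → [12]
LOAD 0  → [12, -6]
STORE 0 → [12]
DUP     → [12, 12]
DIV     → [1]
POP     → []
PUSH 3  → [3]
POP     → []
PUSH 3  → [3]
PUSH -5 → [3, -5]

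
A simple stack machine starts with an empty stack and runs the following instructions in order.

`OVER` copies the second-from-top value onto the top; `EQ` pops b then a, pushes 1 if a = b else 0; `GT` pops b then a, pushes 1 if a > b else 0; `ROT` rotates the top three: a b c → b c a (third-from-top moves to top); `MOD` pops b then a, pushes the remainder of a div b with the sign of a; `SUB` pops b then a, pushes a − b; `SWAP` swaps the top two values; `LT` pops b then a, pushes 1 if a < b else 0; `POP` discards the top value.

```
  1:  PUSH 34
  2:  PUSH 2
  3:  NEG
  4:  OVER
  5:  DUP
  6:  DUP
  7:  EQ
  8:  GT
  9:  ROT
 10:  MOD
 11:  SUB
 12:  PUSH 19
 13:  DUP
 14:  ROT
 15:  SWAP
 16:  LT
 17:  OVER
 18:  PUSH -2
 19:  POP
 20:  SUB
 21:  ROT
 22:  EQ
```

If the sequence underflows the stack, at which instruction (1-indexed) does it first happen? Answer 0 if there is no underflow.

PUSH 34 → 34
PUSH 2  → 34 2
NEG     → 34 -2
OVER    → 34 -2 34
DUP     → 34 -2 34 34
DUP     → 34 -2 34 34 34
EQ      → 34 -2 34 1
GT      → 34 -2 1
ROT     → -2 1 34
MOD     → -2 1
SUB     → -3
PUSH 19 → -3 19
DUP     → -3 19 19
ROT     → 19 19 -3
SWAP    → 19 -3 19
LT      → 19 1
OVER    → 19 1 19
PUSH -2 → 19 1 19 -2
POP     → 19 1 19
SUB     → 19 -18
ROT  — needs 3 operands, stack has 2 → underflow

21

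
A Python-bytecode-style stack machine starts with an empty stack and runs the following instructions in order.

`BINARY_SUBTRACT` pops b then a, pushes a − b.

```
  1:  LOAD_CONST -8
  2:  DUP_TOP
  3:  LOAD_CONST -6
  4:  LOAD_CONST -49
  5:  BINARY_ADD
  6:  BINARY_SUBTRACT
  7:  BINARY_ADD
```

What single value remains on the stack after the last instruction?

LOAD_CONST -8   -> -8
DUP_TOP         -> -8 -8
LOAD_CONST -6   -> -8 -8 -6
LOAD_CONST -49  -> -8 -8 -6 -49
BINARY_ADD      -> -8 -8 -55
BINARY_SUBTRACT -> -8 47
BINARY_ADD      -> 39

39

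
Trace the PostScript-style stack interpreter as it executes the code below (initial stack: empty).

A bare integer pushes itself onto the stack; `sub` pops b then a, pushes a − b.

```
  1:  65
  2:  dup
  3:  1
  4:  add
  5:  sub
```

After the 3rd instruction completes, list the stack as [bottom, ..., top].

65   [65]
dup  [65, 65]
1    [65, 65, 1]

[65, 65, 1]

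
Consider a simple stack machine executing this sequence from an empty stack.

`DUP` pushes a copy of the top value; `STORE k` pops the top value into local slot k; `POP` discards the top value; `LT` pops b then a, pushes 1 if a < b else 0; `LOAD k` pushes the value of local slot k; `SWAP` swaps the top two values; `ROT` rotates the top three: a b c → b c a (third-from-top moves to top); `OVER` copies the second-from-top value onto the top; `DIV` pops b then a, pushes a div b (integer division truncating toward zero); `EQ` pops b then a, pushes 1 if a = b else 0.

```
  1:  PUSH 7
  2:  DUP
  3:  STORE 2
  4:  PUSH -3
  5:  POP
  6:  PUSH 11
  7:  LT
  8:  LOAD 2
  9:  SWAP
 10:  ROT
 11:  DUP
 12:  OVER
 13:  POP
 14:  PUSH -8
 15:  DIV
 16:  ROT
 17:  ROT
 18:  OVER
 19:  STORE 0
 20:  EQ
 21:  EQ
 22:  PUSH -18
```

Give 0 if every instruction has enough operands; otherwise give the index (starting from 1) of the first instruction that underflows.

10

PUSH 7  : 7
DUP     : 7 7
STORE 2 : 7
PUSH -3 : 7 -3
POP     : 7
PUSH 11 : 7 11
LT      : 1
LOAD 2  : 1 7
SWAP    : 7 1
ROT  — needs 3 operands, stack has 2 → underflow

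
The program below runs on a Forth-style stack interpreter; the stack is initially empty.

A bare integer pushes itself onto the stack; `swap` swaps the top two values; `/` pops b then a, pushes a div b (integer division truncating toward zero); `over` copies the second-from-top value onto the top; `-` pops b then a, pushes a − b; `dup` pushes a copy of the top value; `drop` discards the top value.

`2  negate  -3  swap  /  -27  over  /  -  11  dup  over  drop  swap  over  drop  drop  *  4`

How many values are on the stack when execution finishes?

2      -> [2]
negate -> [-2]
-3     -> [-2, -3]
swap   -> [-3, -2]
/      -> [1]
-27    -> [1, -27]
over   -> [1, -27, 1]
/      -> [1, -27]
-      -> [28]
11     -> [28, 11]
dup    -> [28, 11, 11]
over   -> [28, 11, 11, 11]
drop   -> [28, 11, 11]
swap   -> [28, 11, 11]
over   -> [28, 11, 11, 11]
drop   -> [28, 11, 11]
drop   -> [28, 11]
*      -> [308]
4      -> [308, 4]

2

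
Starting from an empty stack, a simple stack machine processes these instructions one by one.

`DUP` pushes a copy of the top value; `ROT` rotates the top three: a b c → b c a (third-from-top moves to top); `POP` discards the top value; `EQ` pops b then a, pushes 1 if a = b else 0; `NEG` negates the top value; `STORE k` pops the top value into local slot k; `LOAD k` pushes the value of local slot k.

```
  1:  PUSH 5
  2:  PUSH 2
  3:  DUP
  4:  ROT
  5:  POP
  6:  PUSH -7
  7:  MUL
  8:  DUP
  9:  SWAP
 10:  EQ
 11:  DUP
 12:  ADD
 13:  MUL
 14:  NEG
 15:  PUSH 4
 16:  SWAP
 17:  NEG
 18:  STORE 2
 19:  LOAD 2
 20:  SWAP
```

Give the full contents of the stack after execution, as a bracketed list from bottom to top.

[4, 4]

PUSH 5  -> [5]
PUSH 2  -> [5, 2]
DUP     -> [5, 2, 2]
ROT     -> [2, 2, 5]
POP     -> [2, 2]
PUSH -7 -> [2, 2, -7]
MUL     -> [2, -14]
DUP     -> [2, -14, -14]
SWAP    -> [2, -14, -14]
EQ      -> [2, 1]
DUP     -> [2, 1, 1]
ADD     -> [2, 2]
MUL     -> [4]
NEG     -> [-4]
PUSH 4  -> [-4, 4]
SWAP    -> [4, -4]
NEG     -> [4, 4]
STORE 2 -> [4]
LOAD 2  -> [4, 4]
SWAP    -> [4, 4]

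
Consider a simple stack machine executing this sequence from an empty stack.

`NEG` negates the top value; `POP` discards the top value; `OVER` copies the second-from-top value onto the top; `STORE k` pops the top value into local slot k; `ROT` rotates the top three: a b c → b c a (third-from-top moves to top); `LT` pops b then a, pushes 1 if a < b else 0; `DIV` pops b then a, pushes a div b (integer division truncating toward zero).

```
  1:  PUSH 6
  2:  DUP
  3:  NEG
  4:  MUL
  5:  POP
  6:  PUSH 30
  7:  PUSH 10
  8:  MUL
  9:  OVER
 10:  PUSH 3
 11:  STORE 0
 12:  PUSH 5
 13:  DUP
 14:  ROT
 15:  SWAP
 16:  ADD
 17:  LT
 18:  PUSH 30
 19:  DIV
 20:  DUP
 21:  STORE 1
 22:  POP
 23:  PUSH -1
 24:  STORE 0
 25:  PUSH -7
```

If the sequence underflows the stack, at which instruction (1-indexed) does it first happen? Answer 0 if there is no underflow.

PUSH 6  → [6]
DUP     → [6, 6]
NEG     → [6, -6]
MUL     → [-36]
POP     → []
PUSH 30 → [30]
PUSH 10 → [30, 10]
MUL     → [300]
OVER  — needs 2 operands, stack has 1 → underflow

9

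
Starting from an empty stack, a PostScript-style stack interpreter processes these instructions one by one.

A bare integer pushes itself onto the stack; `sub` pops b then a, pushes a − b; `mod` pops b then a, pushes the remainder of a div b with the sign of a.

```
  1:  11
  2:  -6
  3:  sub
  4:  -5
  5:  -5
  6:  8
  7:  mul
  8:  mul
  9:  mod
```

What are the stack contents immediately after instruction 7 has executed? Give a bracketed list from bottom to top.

11  -> [11]
-6  -> [11, -6]
sub -> [17]
-5  -> [17, -5]
-5  -> [17, -5, -5]
8   -> [17, -5, -5, 8]
mul -> [17, -5, -40]

[17, -5, -40]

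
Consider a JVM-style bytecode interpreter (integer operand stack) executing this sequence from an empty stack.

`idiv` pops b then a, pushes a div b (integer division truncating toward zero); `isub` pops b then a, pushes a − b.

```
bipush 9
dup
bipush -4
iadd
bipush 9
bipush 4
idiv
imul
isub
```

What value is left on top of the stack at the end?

bipush 9  -> 9
dup       -> 9 9
bipush -4 -> 9 9 -4
iadd      -> 9 5
bipush 9  -> 9 5 9
bipush 4  -> 9 5 9 4
idiv      -> 9 5 2
imul      -> 9 10
isub      -> -1

-1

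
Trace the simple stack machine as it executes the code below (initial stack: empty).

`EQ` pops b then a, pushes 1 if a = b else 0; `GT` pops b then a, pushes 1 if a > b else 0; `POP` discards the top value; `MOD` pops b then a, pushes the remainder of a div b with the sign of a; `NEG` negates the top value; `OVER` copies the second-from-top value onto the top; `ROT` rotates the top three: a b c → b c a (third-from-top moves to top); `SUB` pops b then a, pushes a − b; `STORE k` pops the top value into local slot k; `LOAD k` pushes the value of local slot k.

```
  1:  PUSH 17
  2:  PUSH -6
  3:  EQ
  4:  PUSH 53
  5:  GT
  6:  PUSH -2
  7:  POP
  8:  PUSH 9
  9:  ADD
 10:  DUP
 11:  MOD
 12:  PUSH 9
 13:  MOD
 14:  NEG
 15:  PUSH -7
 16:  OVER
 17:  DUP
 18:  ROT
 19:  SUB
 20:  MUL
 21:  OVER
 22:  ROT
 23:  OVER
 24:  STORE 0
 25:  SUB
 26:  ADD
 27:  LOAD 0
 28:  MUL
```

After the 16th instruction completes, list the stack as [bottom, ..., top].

PUSH 17 : [17]
PUSH -6 : [17, -6]
EQ      : [0]
PUSH 53 : [0, 53]
GT      : [0]
PUSH -2 : [0, -2]
POP     : [0]
PUSH 9  : [0, 9]
ADD     : [9]
DUP     : [9, 9]
MOD     : [0]
PUSH 9  : [0, 9]
MOD     : [0]
NEG     : [0]
PUSH -7 : [0, -7]
OVER    : [0, -7, 0]

[0, -7, 0]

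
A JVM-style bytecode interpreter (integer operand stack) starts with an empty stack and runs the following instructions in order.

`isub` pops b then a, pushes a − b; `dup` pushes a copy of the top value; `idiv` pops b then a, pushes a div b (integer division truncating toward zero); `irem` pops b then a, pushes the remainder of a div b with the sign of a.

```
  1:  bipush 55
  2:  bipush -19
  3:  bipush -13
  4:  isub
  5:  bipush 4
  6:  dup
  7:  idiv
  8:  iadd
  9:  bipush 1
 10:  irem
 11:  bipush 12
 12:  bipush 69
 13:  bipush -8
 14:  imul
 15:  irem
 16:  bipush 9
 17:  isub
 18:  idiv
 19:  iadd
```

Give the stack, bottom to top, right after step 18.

bipush 55  : [55]
bipush -19 : [55, -19]
bipush -13 : [55, -19, -13]
isub       : [55, -6]
bipush 4   : [55, -6, 4]
dup        : [55, -6, 4, 4]
idiv       : [55, -6, 1]
iadd       : [55, -5]
bipush 1   : [55, -5, 1]
irem       : [55, 0]
bipush 12  : [55, 0, 12]
bipush 69  : [55, 0, 12, 69]
bipush -8  : [55, 0, 12, 69, -8]
imul       : [55, 0, 12, -552]
irem       : [55, 0, 12]
bipush 9   : [55, 0, 12, 9]
isub       : [55, 0, 3]
idiv       : [55, 0]

[55, 0]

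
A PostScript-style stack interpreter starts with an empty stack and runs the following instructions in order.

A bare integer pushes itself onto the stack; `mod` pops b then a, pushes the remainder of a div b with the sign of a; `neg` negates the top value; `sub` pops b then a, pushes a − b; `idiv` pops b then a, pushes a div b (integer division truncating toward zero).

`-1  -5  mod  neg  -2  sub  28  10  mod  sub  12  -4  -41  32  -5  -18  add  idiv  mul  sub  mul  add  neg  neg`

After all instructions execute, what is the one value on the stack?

-1   -> -1
-5   -> -1 -5
mod  -> -1
neg  -> 1
-2   -> 1 -2
sub  -> 3
28   -> 3 28
10   -> 3 28 10
mod  -> 3 8
sub  -> -5
12   -> -5 12
-4   -> -5 12 -4
-41  -> -5 12 -4 -41
32   -> -5 12 -4 -41 32
-5   -> -5 12 -4 -41 32 -5
-18  -> -5 12 -4 -41 32 -5 -18
add  -> -5 12 -4 -41 32 -23
idiv -> -5 12 -4 -41 -1
mul  -> -5 12 -4 41
sub  -> -5 12 -45
mul  -> -5 -540
add  -> -545
neg  -> 545
neg  -> -545

-545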